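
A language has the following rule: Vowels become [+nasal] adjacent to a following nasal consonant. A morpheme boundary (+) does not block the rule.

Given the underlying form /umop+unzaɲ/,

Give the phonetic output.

[ũmop+ũnzãɲ]

/u/ before nasal /m/ → [ũ]
/u/ before nasal /n/ → [ũ]
/a/ before nasal /ɲ/ → [ã]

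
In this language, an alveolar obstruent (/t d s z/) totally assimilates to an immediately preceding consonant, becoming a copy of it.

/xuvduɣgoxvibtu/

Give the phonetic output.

[xuvvuɣgoxvibbu]

/d/ after /v/ → [v] (total assimilation)
/t/ after /b/ → [b] (total assimilation)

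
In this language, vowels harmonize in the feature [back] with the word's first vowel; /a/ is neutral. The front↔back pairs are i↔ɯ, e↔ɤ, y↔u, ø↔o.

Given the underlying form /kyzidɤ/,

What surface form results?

[kyzide]

/ɤ/ harmonizes with /y/ ([-back]) → [e]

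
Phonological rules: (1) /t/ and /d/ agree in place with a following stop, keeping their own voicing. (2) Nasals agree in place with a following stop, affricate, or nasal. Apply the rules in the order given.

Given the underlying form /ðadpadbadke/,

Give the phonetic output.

[ðabpabbagke]

Rule 1: /d/ before /p/ (labial) → [b]
Rule 1: /d/ before /b/ (labial) → [b]
Rule 1: /d/ before /k/ (velar) → [g]
After rule 1: ðabpabbagke
Rule 2: no segment meets the rule's conditions; no change.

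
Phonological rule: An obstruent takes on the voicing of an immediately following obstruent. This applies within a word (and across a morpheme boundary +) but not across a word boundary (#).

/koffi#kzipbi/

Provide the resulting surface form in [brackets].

[koffi#gzibbi]

/k/ before /z/ (voiced) → [g]
/p/ before /b/ (voiced) → [b]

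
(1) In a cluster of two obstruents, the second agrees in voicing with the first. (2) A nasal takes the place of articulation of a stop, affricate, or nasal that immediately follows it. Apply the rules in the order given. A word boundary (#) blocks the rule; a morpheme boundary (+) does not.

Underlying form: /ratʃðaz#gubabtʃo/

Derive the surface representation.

[ratʃθaz#gubabdʒo]

Rule 1: /ð/ after /tʃ/ (voiceless) → [θ]
Rule 1: /tʃ/ after /b/ (voiced) → [dʒ]
After rule 1: ratʃθaz#gubabdʒo
Rule 2: no segment meets the rule's conditions; no change.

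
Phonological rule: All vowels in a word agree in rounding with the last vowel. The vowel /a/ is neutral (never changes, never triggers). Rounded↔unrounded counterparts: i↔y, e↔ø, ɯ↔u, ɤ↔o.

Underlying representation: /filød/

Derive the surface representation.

/i/ harmonizes with /ø/ ([+round]) → [y]

[fylød]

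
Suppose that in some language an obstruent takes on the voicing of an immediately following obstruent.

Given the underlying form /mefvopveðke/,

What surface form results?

[mevvobveθke]

/f/ before /v/ (voiced) → [v]
/p/ before /v/ (voiced) → [b]
/ð/ before /k/ (voiceless) → [θ]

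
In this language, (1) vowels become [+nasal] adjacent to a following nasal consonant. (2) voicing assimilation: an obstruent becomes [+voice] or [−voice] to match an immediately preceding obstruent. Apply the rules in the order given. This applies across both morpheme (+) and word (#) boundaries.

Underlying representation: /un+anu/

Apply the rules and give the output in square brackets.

[ũn+ãnu]

Rule 1: /u/ before nasal /n/ → [ũ]
Rule 1: /a/ before nasal /n/ → [ã]
After rule 1: ũn+ãnu
Rule 2: no segment meets the rule's conditions; no change.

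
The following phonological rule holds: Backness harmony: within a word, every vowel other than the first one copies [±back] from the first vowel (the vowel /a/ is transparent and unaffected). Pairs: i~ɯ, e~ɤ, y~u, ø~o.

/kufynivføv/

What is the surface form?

[kufunɯvfov]

/y/ harmonizes with /u/ ([+back]) → [u]
/i/ harmonizes with /u/ ([+back]) → [ɯ]
/ø/ harmonizes with /u/ ([+back]) → [o]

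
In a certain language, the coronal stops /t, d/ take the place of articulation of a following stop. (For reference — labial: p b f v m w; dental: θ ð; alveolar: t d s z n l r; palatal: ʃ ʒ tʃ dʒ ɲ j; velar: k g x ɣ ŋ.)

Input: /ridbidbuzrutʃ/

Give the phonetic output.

[ribbibbuzrutʃ]

/d/ before /b/ (labial) → [b]
/d/ before /b/ (labial) → [b]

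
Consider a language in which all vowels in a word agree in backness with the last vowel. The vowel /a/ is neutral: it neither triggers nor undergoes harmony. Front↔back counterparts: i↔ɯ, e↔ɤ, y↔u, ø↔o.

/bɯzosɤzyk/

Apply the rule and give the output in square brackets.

/ɯ/ harmonizes with /y/ ([-back]) → [i]
/o/ harmonizes with /y/ ([-back]) → [ø]
/ɤ/ harmonizes with /y/ ([-back]) → [e]

[bizøsezyk]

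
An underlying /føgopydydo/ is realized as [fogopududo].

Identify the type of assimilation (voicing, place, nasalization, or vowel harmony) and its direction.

/ø/→[o] /y/→[u] /y/→[u].
Vowels agree with the last vowel, so the harmony is regressive.

vowel harmony, regressive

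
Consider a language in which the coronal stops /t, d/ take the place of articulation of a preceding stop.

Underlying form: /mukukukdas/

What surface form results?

/d/ after /k/ (velar) → [g]

[mukukukgas]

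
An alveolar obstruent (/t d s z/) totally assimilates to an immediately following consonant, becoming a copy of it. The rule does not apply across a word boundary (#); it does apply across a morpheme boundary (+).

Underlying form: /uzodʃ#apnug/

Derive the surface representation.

[uzoʃʃ#apnug]

/d/ before /ʃ/ → [ʃ] (total assimilation)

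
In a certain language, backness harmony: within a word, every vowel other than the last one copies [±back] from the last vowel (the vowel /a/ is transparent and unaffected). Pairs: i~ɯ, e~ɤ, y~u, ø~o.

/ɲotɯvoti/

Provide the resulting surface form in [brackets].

[ɲøtivøti]

/o/ harmonizes with /i/ ([-back]) → [ø]
/ɯ/ harmonizes with /i/ ([-back]) → [i]
/o/ harmonizes with /i/ ([-back]) → [ø]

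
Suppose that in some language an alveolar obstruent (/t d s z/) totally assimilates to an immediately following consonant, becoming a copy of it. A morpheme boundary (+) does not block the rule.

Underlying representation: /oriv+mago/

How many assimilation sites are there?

No segment meets the rule's conditions.

0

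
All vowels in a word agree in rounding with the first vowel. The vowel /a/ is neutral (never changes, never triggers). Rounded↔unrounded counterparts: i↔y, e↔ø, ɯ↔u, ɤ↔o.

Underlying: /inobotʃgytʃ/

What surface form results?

[inɤbɤtʃgitʃ]

/o/ harmonizes with /i/ ([-round]) → [ɤ]
/o/ harmonizes with /i/ ([-round]) → [ɤ]
/y/ harmonizes with /i/ ([-round]) → [i]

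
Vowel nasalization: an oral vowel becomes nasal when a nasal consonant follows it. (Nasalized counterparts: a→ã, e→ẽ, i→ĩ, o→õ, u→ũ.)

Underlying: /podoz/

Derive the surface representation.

[podoz]

no segment meets the rule's conditions; no change.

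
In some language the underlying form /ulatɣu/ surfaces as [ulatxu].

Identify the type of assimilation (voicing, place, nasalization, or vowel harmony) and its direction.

voicing assimilation, progressive

/ɣ/→[x].
Each target copies a feature from the preceding segment, so the direction is progressive.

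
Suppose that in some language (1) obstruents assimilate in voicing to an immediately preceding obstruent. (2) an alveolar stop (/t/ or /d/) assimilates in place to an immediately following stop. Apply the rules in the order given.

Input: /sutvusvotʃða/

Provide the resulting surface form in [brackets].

Rule 1: /v/ after /t/ (voiceless) → [f]
Rule 1: /v/ after /s/ (voiceless) → [f]
Rule 1: /ð/ after /tʃ/ (voiceless) → [θ]
After rule 1: sutfusfotʃθa
Rule 2: no segment meets the rule's conditions; no change.

[sutfusfotʃθa]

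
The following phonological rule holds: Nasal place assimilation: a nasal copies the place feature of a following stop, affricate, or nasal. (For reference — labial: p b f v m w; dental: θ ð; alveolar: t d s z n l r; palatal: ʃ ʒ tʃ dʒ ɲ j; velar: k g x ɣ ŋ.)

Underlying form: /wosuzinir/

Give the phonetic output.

no segment meets the rule's conditions; no change.

[wosuzinir]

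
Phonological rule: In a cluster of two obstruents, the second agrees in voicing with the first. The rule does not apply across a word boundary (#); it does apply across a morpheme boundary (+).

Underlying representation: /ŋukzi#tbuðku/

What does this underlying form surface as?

[ŋuksi#tpuðgu]

/z/ after /k/ (voiceless) → [s]
/b/ after /t/ (voiceless) → [p]
/k/ after /ð/ (voiced) → [g]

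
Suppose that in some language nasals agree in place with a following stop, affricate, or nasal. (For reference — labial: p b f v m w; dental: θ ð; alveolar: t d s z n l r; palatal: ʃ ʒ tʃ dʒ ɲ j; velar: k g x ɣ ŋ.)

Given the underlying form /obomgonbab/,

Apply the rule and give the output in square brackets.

[oboŋgombab]

/m/ before /g/ (velar) → [ŋ]
/n/ before /b/ (labial) → [m]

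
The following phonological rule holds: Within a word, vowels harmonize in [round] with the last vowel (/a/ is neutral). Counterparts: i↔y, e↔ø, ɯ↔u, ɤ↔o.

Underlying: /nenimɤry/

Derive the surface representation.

[nønymory]

/e/ harmonizes with /y/ ([+round]) → [ø]
/i/ harmonizes with /y/ ([+round]) → [y]
/ɤ/ harmonizes with /y/ ([+round]) → [o]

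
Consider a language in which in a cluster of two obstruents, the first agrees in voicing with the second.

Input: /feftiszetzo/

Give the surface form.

/s/ before /z/ (voiced) → [z]
/t/ before /z/ (voiced) → [d]

[feftizzedzo]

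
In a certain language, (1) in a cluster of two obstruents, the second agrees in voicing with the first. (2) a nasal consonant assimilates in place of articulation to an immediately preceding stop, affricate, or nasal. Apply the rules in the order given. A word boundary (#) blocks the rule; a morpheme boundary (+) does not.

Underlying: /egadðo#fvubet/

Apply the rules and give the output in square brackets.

Rule 1: /v/ after /f/ (voiceless) → [f]
After rule 1: egadðo#ffubet
Rule 2: no segment meets the rule's conditions; no change.

[egadðo#ffubet]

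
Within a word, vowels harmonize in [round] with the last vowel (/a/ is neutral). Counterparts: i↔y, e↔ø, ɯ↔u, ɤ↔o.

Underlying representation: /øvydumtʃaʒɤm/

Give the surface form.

[evidɯmtʃaʒɤm]

/ø/ harmonizes with /ɤ/ ([-round]) → [e]
/y/ harmonizes with /ɤ/ ([-round]) → [i]
/u/ harmonizes with /ɤ/ ([-round]) → [ɯ]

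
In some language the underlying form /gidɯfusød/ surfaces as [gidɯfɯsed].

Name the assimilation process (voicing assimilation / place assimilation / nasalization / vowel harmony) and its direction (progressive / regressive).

/u/→[ɯ] /ø/→[e].
Vowels agree with the first vowel, so the harmony is progressive.

vowel harmony, progressive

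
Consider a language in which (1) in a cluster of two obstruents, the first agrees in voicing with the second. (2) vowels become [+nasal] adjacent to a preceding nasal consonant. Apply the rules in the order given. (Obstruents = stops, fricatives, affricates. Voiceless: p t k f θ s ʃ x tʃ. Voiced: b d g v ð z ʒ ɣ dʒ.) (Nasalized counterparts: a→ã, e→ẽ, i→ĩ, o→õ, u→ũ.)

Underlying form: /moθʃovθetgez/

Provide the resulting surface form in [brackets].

[mõθʃofθedgez]

Rule 1: /v/ before /θ/ (voiceless) → [f]
Rule 1: /t/ before /g/ (voiced) → [d]
After rule 1: moθʃofθedgez
Rule 2: /o/ after nasal /m/ → [õ]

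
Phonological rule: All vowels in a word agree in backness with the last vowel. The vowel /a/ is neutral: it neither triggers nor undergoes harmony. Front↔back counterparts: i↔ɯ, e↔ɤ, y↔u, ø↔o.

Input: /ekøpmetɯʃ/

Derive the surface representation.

/e/ harmonizes with /ɯ/ ([+back]) → [ɤ]
/ø/ harmonizes with /ɯ/ ([+back]) → [o]
/e/ harmonizes with /ɯ/ ([+back]) → [ɤ]

[ɤkopmɤtɯʃ]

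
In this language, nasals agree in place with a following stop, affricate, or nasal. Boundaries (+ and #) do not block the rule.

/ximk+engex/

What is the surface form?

[xiŋk+eŋgex]

/m/ before /k/ (velar) → [ŋ]
/n/ before /g/ (velar) → [ŋ]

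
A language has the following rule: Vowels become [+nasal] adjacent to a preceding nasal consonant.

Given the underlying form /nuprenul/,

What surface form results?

/u/ after nasal /n/ → [ũ]
/u/ after nasal /n/ → [ũ]

[nũprenũl]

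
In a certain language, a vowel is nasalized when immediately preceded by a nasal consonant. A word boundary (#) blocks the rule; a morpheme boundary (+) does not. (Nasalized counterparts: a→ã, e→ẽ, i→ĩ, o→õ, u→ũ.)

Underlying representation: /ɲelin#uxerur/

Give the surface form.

/e/ after nasal /ɲ/ → [ẽ]

[ɲẽlin#uxerur]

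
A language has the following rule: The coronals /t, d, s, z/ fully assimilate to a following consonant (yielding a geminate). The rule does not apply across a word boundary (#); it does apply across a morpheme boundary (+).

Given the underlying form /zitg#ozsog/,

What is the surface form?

/t/ before /g/ → [g] (total assimilation)
/z/ before /s/ → [s] (total assimilation)

[zigg#ossog]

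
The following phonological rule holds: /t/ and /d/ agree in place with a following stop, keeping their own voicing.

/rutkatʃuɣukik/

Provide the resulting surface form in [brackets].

/t/ before /k/ (velar) → [k]

[rukkatʃuɣukik]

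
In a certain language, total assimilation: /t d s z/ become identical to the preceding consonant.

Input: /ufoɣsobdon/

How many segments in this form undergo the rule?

2

/s/ after /ɣ/ → [ɣ] (total assimilation)
/d/ after /b/ → [b] (total assimilation)
2 segments change.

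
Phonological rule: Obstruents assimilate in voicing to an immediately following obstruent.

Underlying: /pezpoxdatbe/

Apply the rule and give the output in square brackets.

/z/ before /p/ (voiceless) → [s]
/x/ before /d/ (voiced) → [ɣ]
/t/ before /b/ (voiced) → [d]

[pespoɣdadbe]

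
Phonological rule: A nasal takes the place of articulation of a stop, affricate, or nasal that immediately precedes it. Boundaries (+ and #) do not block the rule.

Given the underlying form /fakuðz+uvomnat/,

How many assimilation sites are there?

1

/n/ after /m/ (labial) → [m]
1 segment changes.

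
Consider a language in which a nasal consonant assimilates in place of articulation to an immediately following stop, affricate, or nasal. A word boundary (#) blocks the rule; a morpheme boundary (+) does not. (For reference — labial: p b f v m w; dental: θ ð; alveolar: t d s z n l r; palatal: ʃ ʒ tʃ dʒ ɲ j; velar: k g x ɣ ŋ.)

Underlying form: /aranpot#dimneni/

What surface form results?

[arampot#dinneni]

/n/ before /p/ (labial) → [m]
/m/ before /n/ (alveolar) → [n]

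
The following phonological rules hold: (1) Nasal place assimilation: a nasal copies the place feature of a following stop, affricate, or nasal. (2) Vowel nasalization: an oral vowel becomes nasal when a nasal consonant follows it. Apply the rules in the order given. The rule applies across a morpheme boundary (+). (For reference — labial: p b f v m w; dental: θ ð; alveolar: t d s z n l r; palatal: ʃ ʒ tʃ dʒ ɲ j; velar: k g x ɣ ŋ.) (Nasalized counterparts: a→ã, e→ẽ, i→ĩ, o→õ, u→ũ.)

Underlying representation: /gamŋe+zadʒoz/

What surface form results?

Rule 1: /m/ before /ŋ/ (velar) → [ŋ]
After rule 1: gaŋŋe+zadʒoz
Rule 2: /a/ before nasal /ŋ/ → [ã]

[gãŋŋe+zadʒoz]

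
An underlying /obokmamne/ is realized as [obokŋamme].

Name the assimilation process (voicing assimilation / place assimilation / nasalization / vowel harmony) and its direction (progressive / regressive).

place assimilation, progressive

/m/→[ŋ] /n/→[m].
Each target copies a feature from the preceding segment, so the direction is progressive.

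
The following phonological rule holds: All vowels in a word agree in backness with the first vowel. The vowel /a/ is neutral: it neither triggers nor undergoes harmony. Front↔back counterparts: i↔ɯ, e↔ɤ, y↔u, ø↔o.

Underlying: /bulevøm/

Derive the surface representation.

[bulɤvom]

/e/ harmonizes with /u/ ([+back]) → [ɤ]
/ø/ harmonizes with /u/ ([+back]) → [o]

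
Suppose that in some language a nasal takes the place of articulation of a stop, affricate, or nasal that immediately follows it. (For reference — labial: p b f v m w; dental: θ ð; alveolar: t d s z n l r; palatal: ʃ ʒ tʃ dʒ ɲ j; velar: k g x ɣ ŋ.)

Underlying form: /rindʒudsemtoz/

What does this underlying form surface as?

/n/ before /dʒ/ (palatal) → [ɲ]
/m/ before /t/ (alveolar) → [n]

[riɲdʒudsentoz]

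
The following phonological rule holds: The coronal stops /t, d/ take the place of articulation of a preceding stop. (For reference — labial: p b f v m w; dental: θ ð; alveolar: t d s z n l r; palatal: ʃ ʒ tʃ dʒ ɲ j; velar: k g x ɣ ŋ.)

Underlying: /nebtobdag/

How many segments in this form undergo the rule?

/t/ after /b/ (labial) → [p]
/d/ after /b/ (labial) → [b]
2 segments change.

2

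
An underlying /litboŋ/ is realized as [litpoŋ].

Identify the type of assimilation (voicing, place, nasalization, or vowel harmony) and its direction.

/b/→[p].
Each target copies a feature from the preceding segment, so the direction is progressive.

voicing assimilation, progressive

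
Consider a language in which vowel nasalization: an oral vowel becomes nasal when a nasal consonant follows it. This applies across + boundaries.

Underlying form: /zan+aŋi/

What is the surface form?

[zãn+ãŋi]

/a/ before nasal /n/ → [ã]
/a/ before nasal /ŋ/ → [ã]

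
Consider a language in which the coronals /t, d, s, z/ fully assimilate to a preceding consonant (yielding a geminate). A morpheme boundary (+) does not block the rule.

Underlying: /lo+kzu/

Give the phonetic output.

/z/ after /k/ → [k] (total assimilation)

[lo+kku]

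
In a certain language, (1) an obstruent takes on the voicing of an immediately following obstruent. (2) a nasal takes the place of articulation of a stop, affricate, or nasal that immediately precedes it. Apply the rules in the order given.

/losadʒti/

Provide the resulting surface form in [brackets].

[losatʃti]

Rule 1: /dʒ/ before /t/ (voiceless) → [tʃ]
After rule 1: losatʃti
Rule 2: no segment meets the rule's conditions; no change.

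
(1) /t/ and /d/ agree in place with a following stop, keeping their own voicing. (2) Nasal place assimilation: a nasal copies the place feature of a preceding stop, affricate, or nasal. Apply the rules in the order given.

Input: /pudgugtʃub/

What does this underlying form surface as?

Rule 1: /d/ before /g/ (velar) → [g]
After rule 1: puggugtʃub
Rule 2: no segment meets the rule's conditions; no change.

[puggugtʃub]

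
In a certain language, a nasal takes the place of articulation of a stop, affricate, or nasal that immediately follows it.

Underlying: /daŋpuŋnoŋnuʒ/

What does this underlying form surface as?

[dampunnonnuʒ]

/ŋ/ before /p/ (labial) → [m]
/ŋ/ before /n/ (alveolar) → [n]
/ŋ/ before /n/ (alveolar) → [n]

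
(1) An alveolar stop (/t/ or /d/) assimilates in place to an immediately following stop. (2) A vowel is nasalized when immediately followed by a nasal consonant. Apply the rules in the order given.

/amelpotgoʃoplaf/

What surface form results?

[ãmelpokgoʃoplaf]

Rule 1: /t/ before /g/ (velar) → [k]
After rule 1: amelpokgoʃoplaf
Rule 2: /a/ before nasal /m/ → [ã]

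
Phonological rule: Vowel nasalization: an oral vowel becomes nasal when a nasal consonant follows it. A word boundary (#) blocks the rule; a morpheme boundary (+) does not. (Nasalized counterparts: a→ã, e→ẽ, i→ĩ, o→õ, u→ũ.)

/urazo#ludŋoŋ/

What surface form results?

[urazo#ludŋõŋ]

/o/ before nasal /ŋ/ → [õ]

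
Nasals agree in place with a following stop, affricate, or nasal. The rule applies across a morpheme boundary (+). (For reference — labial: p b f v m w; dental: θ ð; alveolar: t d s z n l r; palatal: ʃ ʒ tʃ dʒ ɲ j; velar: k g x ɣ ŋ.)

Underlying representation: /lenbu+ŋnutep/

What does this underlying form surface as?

[lembu+nnutep]

/n/ before /b/ (labial) → [m]
/ŋ/ before /n/ (alveolar) → [n]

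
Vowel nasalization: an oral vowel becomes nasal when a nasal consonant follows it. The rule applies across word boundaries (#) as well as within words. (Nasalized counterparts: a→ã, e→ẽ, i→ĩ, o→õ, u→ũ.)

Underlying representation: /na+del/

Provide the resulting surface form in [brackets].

[na+del]

no segment meets the rule's conditions; no change.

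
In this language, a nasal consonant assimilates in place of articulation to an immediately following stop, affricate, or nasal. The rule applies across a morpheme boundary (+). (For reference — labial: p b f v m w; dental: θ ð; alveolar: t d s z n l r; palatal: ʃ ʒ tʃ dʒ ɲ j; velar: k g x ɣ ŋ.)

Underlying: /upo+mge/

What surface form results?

[upo+ŋge]

/m/ before /g/ (velar) → [ŋ]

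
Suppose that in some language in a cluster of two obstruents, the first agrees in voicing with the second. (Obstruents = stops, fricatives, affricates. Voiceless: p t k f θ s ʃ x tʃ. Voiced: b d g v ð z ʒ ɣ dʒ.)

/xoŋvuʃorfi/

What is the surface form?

[xoŋvuʃorfi]

no segment meets the rule's conditions; no change.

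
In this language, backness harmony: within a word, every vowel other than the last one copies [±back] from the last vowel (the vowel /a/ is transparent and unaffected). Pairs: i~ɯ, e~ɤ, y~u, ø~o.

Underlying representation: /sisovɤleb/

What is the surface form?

/o/ harmonizes with /e/ ([-back]) → [ø]
/ɤ/ harmonizes with /e/ ([-back]) → [e]

[sisøveleb]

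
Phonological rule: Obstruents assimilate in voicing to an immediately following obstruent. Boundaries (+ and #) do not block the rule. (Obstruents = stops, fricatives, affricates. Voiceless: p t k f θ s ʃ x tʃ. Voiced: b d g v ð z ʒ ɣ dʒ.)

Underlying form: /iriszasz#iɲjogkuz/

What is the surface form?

/s/ before /z/ (voiced) → [z]
/s/ before /z/ (voiced) → [z]
/g/ before /k/ (voiceless) → [k]

[irizzazz#iɲjokkuz]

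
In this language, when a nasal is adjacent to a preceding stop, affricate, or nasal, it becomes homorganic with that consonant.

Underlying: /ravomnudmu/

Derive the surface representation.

[ravommudnu]

/n/ after /m/ (labial) → [m]
/m/ after /d/ (alveolar) → [n]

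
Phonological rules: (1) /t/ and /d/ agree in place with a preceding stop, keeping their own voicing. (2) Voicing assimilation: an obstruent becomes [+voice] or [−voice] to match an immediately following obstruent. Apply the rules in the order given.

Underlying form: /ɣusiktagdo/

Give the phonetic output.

Rule 1: /t/ after /k/ (velar) → [k]
Rule 1: /d/ after /g/ (velar) → [g]
After rule 1: ɣusikkaggo
Rule 2: no segment meets the rule's conditions; no change.

[ɣusikkaggo]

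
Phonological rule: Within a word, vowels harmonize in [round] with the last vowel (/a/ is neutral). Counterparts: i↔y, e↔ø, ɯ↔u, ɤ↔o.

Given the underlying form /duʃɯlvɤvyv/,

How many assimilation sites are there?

2

/ɯ/ harmonizes with /y/ ([+round]) → [u]
/ɤ/ harmonizes with /y/ ([+round]) → [o]
2 segments change.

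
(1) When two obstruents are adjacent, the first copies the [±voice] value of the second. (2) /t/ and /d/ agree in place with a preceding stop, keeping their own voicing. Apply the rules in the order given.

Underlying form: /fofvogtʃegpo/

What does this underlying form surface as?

Rule 1: /f/ before /v/ (voiced) → [v]
Rule 1: /g/ before /tʃ/ (voiceless) → [k]
Rule 1: /g/ before /p/ (voiceless) → [k]
After rule 1: fovvoktʃekpo
Rule 2: no segment meets the rule's conditions; no change.

[fovvoktʃekpo]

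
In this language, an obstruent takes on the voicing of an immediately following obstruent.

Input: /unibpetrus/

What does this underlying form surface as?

/b/ before /p/ (voiceless) → [p]

[unippetrus]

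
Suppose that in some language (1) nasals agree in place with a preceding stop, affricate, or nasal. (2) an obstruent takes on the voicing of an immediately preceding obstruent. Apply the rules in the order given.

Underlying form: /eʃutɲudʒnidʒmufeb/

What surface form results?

Rule 1: /ɲ/ after /t/ (alveolar) → [n]
Rule 1: /n/ after /dʒ/ (palatal) → [ɲ]
Rule 1: /m/ after /dʒ/ (palatal) → [ɲ]
After rule 1: eʃutnudʒɲidʒɲufeb
Rule 2: no segment meets the rule's conditions; no change.

[eʃutnudʒɲidʒɲufeb]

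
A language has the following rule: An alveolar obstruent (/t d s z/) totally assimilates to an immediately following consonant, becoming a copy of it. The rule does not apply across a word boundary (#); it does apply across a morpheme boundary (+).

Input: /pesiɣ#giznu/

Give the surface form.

[pesiɣ#ginnu]

/z/ before /n/ → [n] (total assimilation)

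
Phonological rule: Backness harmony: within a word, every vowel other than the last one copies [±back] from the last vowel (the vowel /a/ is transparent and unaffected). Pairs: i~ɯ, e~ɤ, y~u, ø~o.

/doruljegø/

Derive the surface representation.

/o/ harmonizes with /ø/ ([-back]) → [ø]
/u/ harmonizes with /ø/ ([-back]) → [y]

[døryljegø]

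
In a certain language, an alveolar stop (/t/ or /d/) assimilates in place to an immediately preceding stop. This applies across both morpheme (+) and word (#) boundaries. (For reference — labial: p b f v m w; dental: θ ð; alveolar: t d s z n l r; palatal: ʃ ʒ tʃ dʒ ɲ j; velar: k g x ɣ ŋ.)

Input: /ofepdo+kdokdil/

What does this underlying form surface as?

/d/ after /p/ (labial) → [b]
/d/ after /k/ (velar) → [g]
/d/ after /k/ (velar) → [g]

[ofepbo+kgokgil]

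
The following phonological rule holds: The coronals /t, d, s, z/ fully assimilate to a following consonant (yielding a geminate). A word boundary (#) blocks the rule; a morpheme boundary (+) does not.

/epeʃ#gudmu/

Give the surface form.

[epeʃ#gummu]

/d/ before /m/ → [m] (total assimilation)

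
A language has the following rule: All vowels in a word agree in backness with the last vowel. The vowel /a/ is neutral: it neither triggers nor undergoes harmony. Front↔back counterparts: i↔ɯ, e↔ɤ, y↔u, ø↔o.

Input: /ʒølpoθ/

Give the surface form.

[ʒolpoθ]

/ø/ harmonizes with /o/ ([+back]) → [o]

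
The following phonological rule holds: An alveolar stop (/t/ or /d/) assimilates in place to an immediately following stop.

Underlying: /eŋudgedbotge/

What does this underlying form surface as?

[eŋuggebbokge]

/d/ before /g/ (velar) → [g]
/d/ before /b/ (labial) → [b]
/t/ before /g/ (velar) → [k]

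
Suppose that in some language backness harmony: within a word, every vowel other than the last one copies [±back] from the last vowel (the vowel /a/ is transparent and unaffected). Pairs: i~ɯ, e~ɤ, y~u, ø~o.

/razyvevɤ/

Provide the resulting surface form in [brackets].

[razuvɤvɤ]

/y/ harmonizes with /ɤ/ ([+back]) → [u]
/e/ harmonizes with /ɤ/ ([+back]) → [ɤ]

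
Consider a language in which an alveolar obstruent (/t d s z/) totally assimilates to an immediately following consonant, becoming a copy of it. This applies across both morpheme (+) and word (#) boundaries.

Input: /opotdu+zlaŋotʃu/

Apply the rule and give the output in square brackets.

[opoddu+llaŋotʃu]

/t/ before /d/ → [d] (total assimilation)
/z/ before /l/ → [l] (total assimilation)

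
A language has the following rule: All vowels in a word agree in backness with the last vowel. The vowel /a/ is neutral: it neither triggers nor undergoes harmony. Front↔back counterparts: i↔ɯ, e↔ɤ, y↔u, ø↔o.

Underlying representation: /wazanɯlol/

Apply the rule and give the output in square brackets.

[wazanɯlol]

no segment meets the rule's conditions; no change.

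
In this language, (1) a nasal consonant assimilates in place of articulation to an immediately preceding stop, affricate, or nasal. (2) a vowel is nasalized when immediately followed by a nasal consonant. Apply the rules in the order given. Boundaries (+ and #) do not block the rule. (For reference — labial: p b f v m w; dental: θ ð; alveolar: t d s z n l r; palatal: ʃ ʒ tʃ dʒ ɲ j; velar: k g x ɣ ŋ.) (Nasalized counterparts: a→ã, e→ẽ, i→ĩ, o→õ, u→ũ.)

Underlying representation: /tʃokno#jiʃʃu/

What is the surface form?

[tʃokŋo#jiʃʃu]

Rule 1: /n/ after /k/ (velar) → [ŋ]
After rule 1: tʃokŋo#jiʃʃu
Rule 2: no segment meets the rule's conditions; no change.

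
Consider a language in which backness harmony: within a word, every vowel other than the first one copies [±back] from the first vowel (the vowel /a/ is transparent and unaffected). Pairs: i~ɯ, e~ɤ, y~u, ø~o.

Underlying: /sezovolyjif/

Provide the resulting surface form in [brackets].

[sezøvølyjif]

/o/ harmonizes with /e/ ([-back]) → [ø]
/o/ harmonizes with /e/ ([-back]) → [ø]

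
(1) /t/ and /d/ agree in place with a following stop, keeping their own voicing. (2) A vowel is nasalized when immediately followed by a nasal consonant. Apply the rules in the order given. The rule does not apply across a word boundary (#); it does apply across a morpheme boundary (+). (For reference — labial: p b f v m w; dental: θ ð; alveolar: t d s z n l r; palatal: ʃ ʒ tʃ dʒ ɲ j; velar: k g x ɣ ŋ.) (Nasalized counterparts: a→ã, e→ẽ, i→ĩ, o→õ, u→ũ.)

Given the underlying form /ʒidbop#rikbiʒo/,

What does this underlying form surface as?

[ʒibbop#rikbiʒo]

Rule 1: /d/ before /b/ (labial) → [b]
After rule 1: ʒibbop#rikbiʒo
Rule 2: no segment meets the rule's conditions; no change.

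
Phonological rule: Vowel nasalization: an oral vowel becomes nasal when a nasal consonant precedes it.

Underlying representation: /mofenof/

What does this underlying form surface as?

/o/ after nasal /m/ → [õ]
/o/ after nasal /n/ → [õ]

[mõfenõf]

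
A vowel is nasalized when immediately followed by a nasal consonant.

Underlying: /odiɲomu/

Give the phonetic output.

/i/ before nasal /ɲ/ → [ĩ]
/o/ before nasal /m/ → [õ]

[odĩɲõmu]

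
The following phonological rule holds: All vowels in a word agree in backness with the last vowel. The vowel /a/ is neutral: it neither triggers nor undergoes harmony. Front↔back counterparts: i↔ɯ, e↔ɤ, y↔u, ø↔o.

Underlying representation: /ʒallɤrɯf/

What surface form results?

[ʒallɤrɯf]

no segment meets the rule's conditions; no change.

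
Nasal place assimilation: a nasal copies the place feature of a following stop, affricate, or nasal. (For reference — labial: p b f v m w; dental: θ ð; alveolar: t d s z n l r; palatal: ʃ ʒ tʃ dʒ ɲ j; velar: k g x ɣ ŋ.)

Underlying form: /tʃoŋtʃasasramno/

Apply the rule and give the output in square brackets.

/ŋ/ before /tʃ/ (palatal) → [ɲ]
/m/ before /n/ (alveolar) → [n]

[tʃoɲtʃasasranno]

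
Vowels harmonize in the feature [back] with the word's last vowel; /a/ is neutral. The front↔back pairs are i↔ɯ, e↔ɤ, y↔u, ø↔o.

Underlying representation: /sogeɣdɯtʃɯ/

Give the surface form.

[sogɤɣdɯtʃɯ]

/e/ harmonizes with /ɯ/ ([+back]) → [ɤ]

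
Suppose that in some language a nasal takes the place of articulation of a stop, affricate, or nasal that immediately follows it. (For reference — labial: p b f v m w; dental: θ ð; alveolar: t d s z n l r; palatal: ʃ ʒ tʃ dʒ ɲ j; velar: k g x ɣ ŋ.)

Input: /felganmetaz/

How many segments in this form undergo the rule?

/n/ before /m/ (labial) → [m]
1 segment changes.

1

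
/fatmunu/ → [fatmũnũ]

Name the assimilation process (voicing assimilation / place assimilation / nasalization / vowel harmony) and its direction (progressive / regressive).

nasalization, progressive

/u/→[ũ] /u/→[ũ].
Each target copies a feature from the preceding segment, so the direction is progressive.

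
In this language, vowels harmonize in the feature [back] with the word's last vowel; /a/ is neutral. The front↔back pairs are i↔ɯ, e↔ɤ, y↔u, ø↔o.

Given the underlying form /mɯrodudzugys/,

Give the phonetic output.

[mirødydzygys]

/ɯ/ harmonizes with /y/ ([-back]) → [i]
/o/ harmonizes with /y/ ([-back]) → [ø]
/u/ harmonizes with /y/ ([-back]) → [y]
/u/ harmonizes with /y/ ([-back]) → [y]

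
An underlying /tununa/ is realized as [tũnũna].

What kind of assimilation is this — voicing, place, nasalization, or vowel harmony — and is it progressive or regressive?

nasalization, regressive

/u/→[ũ] /u/→[ũ].
Each target copies a feature from the following segment, so the direction is regressive.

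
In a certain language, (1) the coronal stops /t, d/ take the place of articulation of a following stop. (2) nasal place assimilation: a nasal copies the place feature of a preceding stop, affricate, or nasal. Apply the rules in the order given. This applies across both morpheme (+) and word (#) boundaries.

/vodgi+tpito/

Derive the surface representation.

Rule 1: /d/ before /g/ (velar) → [g]
Rule 1: /t/ before /p/ (labial) → [p]
After rule 1: voggi+ppito
Rule 2: no segment meets the rule's conditions; no change.

[voggi+ppito]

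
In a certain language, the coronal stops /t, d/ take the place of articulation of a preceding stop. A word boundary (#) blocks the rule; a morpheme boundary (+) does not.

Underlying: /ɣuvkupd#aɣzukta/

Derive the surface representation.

[ɣuvkupb#aɣzukka]

/d/ after /p/ (labial) → [b]
/t/ after /k/ (velar) → [k]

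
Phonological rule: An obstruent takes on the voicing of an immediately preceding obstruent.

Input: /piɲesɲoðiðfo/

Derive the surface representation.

[piɲesɲoðiðvo]

/f/ after /ð/ (voiced) → [v]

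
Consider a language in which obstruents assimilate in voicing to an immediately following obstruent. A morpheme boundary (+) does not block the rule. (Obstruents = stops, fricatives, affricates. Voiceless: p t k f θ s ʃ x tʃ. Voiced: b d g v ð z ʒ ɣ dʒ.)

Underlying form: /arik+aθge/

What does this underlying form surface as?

[arik+aðge]

/θ/ before /g/ (voiced) → [ð]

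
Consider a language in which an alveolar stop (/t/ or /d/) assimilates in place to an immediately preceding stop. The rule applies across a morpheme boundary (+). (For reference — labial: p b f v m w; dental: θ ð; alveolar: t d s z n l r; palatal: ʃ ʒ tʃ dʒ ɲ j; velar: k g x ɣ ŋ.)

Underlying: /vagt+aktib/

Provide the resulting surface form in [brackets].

/t/ after /g/ (velar) → [k]
/t/ after /k/ (velar) → [k]

[vagk+akkib]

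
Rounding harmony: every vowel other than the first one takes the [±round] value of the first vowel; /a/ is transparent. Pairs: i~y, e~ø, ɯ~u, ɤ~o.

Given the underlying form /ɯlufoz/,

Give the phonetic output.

/u/ harmonizes with /ɯ/ ([-round]) → [ɯ]
/o/ harmonizes with /ɯ/ ([-round]) → [ɤ]

[ɯlɯfɤz]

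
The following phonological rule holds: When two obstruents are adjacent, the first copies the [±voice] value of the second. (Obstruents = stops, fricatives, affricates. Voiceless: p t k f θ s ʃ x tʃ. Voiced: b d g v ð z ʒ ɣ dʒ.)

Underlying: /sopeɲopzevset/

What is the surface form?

/p/ before /z/ (voiced) → [b]
/v/ before /s/ (voiceless) → [f]

[sopeɲobzefset]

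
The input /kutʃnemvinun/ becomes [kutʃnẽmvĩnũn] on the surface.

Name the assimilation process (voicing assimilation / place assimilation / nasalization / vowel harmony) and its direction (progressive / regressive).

/e/→[ẽ] /i/→[ĩ] /u/→[ũ].
Each target copies a feature from the following segment, so the direction is regressive.

nasalization, regressive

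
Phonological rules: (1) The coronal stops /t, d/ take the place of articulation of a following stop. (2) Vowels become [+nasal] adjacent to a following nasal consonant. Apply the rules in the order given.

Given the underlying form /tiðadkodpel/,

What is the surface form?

Rule 1: /d/ before /k/ (velar) → [g]
Rule 1: /d/ before /p/ (labial) → [b]
After rule 1: tiðagkobpel
Rule 2: no segment meets the rule's conditions; no change.

[tiðagkobpel]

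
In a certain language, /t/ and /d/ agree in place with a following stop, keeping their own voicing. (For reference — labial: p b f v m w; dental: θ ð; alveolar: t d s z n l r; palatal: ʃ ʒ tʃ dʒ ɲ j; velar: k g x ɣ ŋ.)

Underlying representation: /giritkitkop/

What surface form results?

/t/ before /k/ (velar) → [k]
/t/ before /k/ (velar) → [k]

[girikkikkop]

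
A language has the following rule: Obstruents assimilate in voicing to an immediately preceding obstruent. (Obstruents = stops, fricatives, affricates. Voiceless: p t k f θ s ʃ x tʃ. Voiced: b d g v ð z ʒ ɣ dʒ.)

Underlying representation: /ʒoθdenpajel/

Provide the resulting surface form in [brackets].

[ʒoθtenpajel]

/d/ after /θ/ (voiceless) → [t]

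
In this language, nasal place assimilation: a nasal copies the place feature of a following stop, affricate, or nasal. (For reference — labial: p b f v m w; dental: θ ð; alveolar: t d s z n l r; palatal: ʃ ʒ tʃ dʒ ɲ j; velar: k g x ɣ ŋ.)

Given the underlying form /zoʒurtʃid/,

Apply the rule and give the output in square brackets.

[zoʒurtʃid]

no segment meets the rule's conditions; no change.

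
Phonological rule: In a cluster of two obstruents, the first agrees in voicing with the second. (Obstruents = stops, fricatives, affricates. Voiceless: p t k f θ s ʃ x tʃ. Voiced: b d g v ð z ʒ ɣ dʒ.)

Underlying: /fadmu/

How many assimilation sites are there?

0

No segment meets the rule's conditions.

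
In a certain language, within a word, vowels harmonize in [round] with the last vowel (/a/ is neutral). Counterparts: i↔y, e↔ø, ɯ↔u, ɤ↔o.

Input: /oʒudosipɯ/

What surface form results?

/o/ harmonizes with /ɯ/ ([-round]) → [ɤ]
/u/ harmonizes with /ɯ/ ([-round]) → [ɯ]
/o/ harmonizes with /ɯ/ ([-round]) → [ɤ]

[ɤʒɯdɤsipɯ]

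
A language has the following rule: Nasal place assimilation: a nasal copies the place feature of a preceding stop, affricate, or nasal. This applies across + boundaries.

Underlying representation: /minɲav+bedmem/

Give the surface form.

/ɲ/ after /n/ (alveolar) → [n]
/m/ after /d/ (alveolar) → [n]

[minnav+bednem]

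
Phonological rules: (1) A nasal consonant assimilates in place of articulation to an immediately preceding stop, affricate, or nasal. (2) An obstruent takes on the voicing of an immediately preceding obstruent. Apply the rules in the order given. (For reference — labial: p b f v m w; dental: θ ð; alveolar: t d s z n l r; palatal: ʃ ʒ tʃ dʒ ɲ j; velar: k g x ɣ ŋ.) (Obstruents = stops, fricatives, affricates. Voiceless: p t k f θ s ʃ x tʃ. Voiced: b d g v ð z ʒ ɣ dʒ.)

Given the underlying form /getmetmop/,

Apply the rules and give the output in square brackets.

[getnetnop]

Rule 1: /m/ after /t/ (alveolar) → [n]
Rule 1: /m/ after /t/ (alveolar) → [n]
After rule 1: getnetnop
Rule 2: no segment meets the rule's conditions; no change.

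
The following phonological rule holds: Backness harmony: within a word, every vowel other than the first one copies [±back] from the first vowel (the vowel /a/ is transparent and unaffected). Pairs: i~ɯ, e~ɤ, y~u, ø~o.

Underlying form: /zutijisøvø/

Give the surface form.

/i/ harmonizes with /u/ ([+back]) → [ɯ]
/i/ harmonizes with /u/ ([+back]) → [ɯ]
/ø/ harmonizes with /u/ ([+back]) → [o]
/ø/ harmonizes with /u/ ([+back]) → [o]

[zutɯjɯsovo]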